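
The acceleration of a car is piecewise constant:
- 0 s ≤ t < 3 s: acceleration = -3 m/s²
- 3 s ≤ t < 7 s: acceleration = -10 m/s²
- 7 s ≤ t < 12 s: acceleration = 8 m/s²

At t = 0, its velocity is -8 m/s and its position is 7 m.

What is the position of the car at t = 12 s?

-363.5 m

On each constant-a segment, Δv = aΔt and Δx = v₀Δt + ½aΔt²; chain segment to segment.
0–3 s: v starts -8 m/s; Δx = -8·3 + ½·-3·3² = -37.5 m; v ends -17 m/s.
3–7 s: v starts -17 m/s; Δx = -17·4 + ½·-10·4² = -148 m; v ends -57 m/s.
7–12 s: v starts -57 m/s; Δx = -57·5 + ½·8·5² = -185 m; v ends -17 m/s.
x(12) = 7 + Σ Δx = -363.5 m.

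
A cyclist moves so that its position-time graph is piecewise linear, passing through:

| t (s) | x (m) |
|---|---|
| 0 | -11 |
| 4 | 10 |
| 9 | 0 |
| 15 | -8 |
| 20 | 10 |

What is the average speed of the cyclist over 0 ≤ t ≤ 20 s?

Average speed = (total path length)/(elapsed time); on a piecewise-linear x-t graph the path length is Σ|Δx|.
0–4 s: |Δx| = |10 − -11| = 21 m
4–9 s: |Δx| = |0 − 10| = 10 m
9–15 s: |Δx| = |-8 − 0| = 8 m
15–20 s: |Δx| = |10 − -8| = 18 m
Total path = 57 m; average speed = 57/20 = 2.85 m/s.

2.85 m/s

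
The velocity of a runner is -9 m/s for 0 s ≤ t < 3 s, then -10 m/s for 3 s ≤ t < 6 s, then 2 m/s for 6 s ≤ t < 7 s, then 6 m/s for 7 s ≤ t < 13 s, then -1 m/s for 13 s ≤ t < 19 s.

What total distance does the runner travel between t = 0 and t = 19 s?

Total distance travelled is ∫|v| dt — sum the magnitudes of each area piece.
0–3 s: |-9| × 3 = 27 m
3–6 s: |-10| × 3 = 30 m
6–7 s: |2| × 1 = 2 m
7–13 s: |6| × 6 = 36 m
13–19 s: |-1| × 6 = 6 m
Total distance = 101 m

101 m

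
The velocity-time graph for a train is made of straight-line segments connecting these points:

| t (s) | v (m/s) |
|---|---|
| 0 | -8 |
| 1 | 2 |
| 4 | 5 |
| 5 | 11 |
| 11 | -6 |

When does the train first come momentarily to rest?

t = 0.8 s

v changes sign on 0–1 s (from -8 to 2); the graph is linear there, so v = 0 at t = 0 + (8)·(1 − 0)/(2 − -8) = 0.8 s.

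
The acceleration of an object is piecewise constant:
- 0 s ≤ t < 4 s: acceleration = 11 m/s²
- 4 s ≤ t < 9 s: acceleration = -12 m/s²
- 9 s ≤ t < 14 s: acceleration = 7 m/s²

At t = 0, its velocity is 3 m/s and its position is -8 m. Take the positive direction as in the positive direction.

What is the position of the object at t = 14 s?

On each constant-a segment, Δv = aΔt and Δx = v₀Δt + ½aΔt²; chain segment to segment.
0–4 s: v starts 3 m/s; Δx = 3·4 + ½·11·4² = 100 m; v ends 47 m/s.
4–9 s: v starts 47 m/s; Δx = 47·5 + ½·-12·5² = 85 m; v ends -13 m/s.
9–14 s: v starts -13 m/s; Δx = -13·5 + ½·7·5² = 22.5 m; v ends 22 m/s.
x(14) = -8 + Σ Δx = 199.5 m.

199.5 m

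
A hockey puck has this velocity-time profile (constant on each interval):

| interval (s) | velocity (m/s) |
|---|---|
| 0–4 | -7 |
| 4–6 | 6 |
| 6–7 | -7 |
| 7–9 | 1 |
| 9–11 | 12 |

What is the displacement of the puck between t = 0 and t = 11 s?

3 m

Net displacement equals the area under the velocity-time graph (areas below the axis count negative).
0–4 s: -7 × 4 = -28 m
4–6 s: 6 × 2 = 12 m
6–7 s: -7 × 1 = -7 m
7–9 s: 1 × 2 = 2 m
9–11 s: 12 × 2 = 24 m
Net displacement = 3 m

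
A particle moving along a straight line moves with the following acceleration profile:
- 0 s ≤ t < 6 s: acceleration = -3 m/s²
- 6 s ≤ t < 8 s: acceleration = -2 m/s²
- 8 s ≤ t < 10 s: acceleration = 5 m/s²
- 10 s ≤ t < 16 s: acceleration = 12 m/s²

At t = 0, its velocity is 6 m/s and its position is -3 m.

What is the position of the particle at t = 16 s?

109 m

On each constant-a segment, Δv = aΔt and Δx = v₀Δt + ½aΔt²; chain segment to segment.
0–6 s: v starts 6 m/s; Δx = 6·6 + ½·-3·6² = -18 m; v ends -12 m/s.
6–8 s: v starts -12 m/s; Δx = -12·2 + ½·-2·2² = -28 m; v ends -16 m/s.
8–10 s: v starts -16 m/s; Δx = -16·2 + ½·5·2² = -22 m; v ends -6 m/s.
10–16 s: v starts -6 m/s; Δx = -6·6 + ½·12·6² = 180 m; v ends 66 m/s.
x(16) = -3 + Σ Δx = 109 m.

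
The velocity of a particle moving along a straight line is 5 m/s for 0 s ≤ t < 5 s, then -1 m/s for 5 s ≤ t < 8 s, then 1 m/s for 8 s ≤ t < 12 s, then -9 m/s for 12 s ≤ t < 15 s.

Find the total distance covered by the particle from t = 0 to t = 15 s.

59 m

Total distance travelled is ∫|v| dt — sum the magnitudes of each area piece.
0–5 s: |5| × 5 = 25 m
5–8 s: |-1| × 3 = 3 m
8–12 s: |1| × 4 = 4 m
12–15 s: |-9| × 3 = 27 m
Total distance = 59 m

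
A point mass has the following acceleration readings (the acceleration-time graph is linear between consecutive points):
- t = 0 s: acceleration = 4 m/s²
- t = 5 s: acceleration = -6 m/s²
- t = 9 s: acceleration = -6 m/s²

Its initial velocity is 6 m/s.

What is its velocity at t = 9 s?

-23 m/s

Δv equals the area under the a-t graph; then v = v₀ + Δv.
0–5 s: ½(4 + -6)(5) = -5 m/s
5–9 s: -6 × 4 = -24 m/s
Δv = -29 m/s, so v(9) = 6 + (-29) = -23 m/s.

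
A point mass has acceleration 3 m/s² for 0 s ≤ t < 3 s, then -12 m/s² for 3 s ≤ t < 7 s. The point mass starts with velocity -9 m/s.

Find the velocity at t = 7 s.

Δv equals the area under the a-t graph; then v = v₀ + Δv.
0–3 s: 3 × 3 = 9 m/s
3–7 s: -12 × 4 = -48 m/s
Δv = -39 m/s, so v(7) = -9 + (-39) = -48 m/s.

-48 m/s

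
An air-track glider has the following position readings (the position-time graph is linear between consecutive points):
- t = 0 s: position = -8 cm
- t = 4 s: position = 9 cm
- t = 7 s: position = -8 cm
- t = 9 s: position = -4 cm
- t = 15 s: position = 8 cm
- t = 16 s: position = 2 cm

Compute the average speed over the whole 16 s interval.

3.5 cm/s

Average speed = (total path length)/(elapsed time); on a piecewise-linear x-t graph the path length is Σ|Δx|.
0–4 s: |Δx| = |9 − -8| = 17 cm
4–7 s: |Δx| = |-8 − 9| = 17 cm
7–9 s: |Δx| = |-4 − -8| = 4 cm
9–15 s: |Δx| = |8 − -4| = 12 cm
15–16 s: |Δx| = |2 − 8| = 6 cm
Total path = 56 cm; average speed = 56/16 = 3.5 cm/s.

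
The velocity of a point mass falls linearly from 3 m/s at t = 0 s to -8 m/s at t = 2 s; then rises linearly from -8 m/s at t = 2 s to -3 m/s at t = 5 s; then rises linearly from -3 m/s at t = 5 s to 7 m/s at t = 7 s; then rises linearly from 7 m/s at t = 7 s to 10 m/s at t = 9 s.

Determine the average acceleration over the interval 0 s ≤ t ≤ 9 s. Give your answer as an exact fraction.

7/9 m/s²

Average acceleration = Δv/Δt = (10 − 3)/(9 − 0) = 7/9 m/s².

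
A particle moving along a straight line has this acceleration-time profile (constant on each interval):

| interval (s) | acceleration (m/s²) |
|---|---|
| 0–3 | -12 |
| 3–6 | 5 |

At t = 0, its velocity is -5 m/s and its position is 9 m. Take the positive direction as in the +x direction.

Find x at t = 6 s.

On each constant-a segment, Δv = aΔt and Δx = v₀Δt + ½aΔt²; chain segment to segment.
0–3 s: v starts -5 m/s; Δx = -5·3 + ½·-12·3² = -69 m; v ends -41 m/s.
3–6 s: v starts -41 m/s; Δx = -41·3 + ½·5·3² = -100.5 m; v ends -26 m/s.
x(6) = 9 + Σ Δx = -160.5 m.

-160.5 m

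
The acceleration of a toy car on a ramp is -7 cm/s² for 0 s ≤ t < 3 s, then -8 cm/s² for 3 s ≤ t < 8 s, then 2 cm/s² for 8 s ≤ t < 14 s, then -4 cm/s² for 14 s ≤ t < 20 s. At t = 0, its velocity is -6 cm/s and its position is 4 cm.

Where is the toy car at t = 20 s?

On each constant-a segment, Δv = aΔt and Δx = v₀Δt + ½aΔt²; chain segment to segment.
0–3 s: v starts -6 cm/s; Δx = -6·3 + ½·-7·3² = -49.5 cm; v ends -27 cm/s.
3–8 s: v starts -27 cm/s; Δx = -27·5 + ½·-8·5² = -235 cm; v ends -67 cm/s.
8–14 s: v starts -67 cm/s; Δx = -67·6 + ½·2·6² = -366 cm; v ends -55 cm/s.
14–20 s: v starts -55 cm/s; Δx = -55·6 + ½·-4·6² = -402 cm; v ends -79 cm/s.
x(20) = 4 + Σ Δx = -1048.5 cm.

-1048.5 cm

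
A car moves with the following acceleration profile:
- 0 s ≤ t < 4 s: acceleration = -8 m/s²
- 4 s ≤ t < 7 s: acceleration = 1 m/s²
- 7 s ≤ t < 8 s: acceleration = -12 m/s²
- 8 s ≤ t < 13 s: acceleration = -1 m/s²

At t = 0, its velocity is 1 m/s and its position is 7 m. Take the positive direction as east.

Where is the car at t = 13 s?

-388 m

On each constant-a segment, Δv = aΔt and Δx = v₀Δt + ½aΔt²; chain segment to segment.
0–4 s: v starts 1 m/s; Δx = 1·4 + ½·-8·4² = -60 m; v ends -31 m/s.
4–7 s: v starts -31 m/s; Δx = -31·3 + ½·1·3² = -88.5 m; v ends -28 m/s.
7–8 s: v starts -28 m/s; Δx = -28·1 + ½·-12·1² = -34 m; v ends -40 m/s.
8–13 s: v starts -40 m/s; Δx = -40·5 + ½·-1·5² = -212.5 m; v ends -45 m/s.
x(13) = 7 + Σ Δx = -388 m.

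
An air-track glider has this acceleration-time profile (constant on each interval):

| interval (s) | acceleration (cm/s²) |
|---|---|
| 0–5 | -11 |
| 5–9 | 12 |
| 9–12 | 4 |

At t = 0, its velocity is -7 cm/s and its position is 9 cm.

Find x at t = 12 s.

On each constant-a segment, Δv = aΔt and Δx = v₀Δt + ½aΔt²; chain segment to segment.
0–5 s: v starts -7 cm/s; Δx = -7·5 + ½·-11·5² = -172.5 cm; v ends -62 cm/s.
5–9 s: v starts -62 cm/s; Δx = -62·4 + ½·12·4² = -152 cm; v ends -14 cm/s.
9–12 s: v starts -14 cm/s; Δx = -14·3 + ½·4·3² = -24 cm; v ends -2 cm/s.
x(12) = 9 + Σ Δx = -339.5 cm.

-339.5 cm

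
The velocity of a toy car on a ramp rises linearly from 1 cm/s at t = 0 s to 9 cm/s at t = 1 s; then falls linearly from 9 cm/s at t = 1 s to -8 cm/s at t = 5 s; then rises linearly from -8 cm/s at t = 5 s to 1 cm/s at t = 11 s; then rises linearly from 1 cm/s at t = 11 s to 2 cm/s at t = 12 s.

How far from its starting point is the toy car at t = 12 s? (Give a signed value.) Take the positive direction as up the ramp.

Displacement is the signed area under the v-t curve.
0–1 s: ½(1 + 9)(1) = 5 cm
1–5 s: ½(9 + -8)(4) = 2 cm
5–11 s: ½(-8 + 1)(6) = -21 cm
11–12 s: ½(1 + 2)(1) = 1.5 cm
Net displacement = -12.5 cm

-12.5 cm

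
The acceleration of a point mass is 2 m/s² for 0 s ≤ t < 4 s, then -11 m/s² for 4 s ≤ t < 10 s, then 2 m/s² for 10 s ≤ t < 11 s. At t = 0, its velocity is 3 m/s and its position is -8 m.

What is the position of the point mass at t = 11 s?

-166 m

On each constant-a segment, Δv = aΔt and Δx = v₀Δt + ½aΔt²; chain segment to segment.
0–4 s: v starts 3 m/s; Δx = 3·4 + ½·2·4² = 28 m; v ends 11 m/s.
4–10 s: v starts 11 m/s; Δx = 11·6 + ½·-11·6² = -132 m; v ends -55 m/s.
10–11 s: v starts -55 m/s; Δx = -55·1 + ½·2·1² = -54 m; v ends -53 m/s.
x(11) = -8 + Σ Δx = -166 m.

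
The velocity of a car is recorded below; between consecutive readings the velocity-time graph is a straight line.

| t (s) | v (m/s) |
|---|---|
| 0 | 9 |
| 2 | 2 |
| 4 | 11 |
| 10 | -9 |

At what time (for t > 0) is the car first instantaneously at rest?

v changes sign on 4–10 s (from 11 to -9); the graph is linear there, so v = 0 at t = 4 + (-11)·(10 − 4)/(-9 − 11) = 7.3 s.

t = 7.3 s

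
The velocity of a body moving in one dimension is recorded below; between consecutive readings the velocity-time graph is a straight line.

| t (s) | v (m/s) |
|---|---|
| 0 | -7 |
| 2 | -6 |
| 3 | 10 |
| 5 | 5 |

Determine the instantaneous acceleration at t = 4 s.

-2.5 m/s²

Acceleration is the slope of the v-t graph on 3–5 s: (5 − 10)/(5 − 3) = -2.5 m/s².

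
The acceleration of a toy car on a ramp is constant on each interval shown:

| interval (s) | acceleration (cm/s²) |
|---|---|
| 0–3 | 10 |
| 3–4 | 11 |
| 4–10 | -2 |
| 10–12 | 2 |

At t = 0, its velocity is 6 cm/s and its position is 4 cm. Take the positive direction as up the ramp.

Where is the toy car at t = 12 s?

428.5 cm

On each constant-a segment, Δv = aΔt and Δx = v₀Δt + ½aΔt²; chain segment to segment.
0–3 s: v starts 6 cm/s; Δx = 6·3 + ½·10·3² = 63 cm; v ends 36 cm/s.
3–4 s: v starts 36 cm/s; Δx = 36·1 + ½·11·1² = 41.5 cm; v ends 47 cm/s.
4–10 s: v starts 47 cm/s; Δx = 47·6 + ½·-2·6² = 246 cm; v ends 35 cm/s.
10–12 s: v starts 35 cm/s; Δx = 35·2 + ½·2·2² = 74 cm; v ends 39 cm/s.
x(12) = 4 + Σ Δx = 428.5 cm.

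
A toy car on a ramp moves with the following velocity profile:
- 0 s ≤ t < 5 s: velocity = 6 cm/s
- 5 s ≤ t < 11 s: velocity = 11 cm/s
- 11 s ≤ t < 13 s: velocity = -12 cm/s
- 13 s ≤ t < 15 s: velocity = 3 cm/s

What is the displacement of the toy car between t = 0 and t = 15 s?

78 cm

Displacement is the signed area under the v-t curve.
0–5 s: 6 × 5 = 30 cm
5–11 s: 11 × 6 = 66 cm
11–13 s: -12 × 2 = -24 cm
13–15 s: 3 × 2 = 6 cm
Net displacement = 78 cm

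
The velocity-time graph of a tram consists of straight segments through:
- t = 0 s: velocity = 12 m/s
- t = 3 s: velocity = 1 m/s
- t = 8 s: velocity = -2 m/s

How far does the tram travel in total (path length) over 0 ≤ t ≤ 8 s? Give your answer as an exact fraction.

71/3 m

Total distance travelled is ∫|v| dt — sum the magnitudes of each area piece.
0–3 s: |½(12 + 1)(3)| = 19.5 m
3–8 s: v = 0 at t = 14/3 s; triangle areas 5/6 + 10/3 = 25/6 m
Total distance = 71/3 m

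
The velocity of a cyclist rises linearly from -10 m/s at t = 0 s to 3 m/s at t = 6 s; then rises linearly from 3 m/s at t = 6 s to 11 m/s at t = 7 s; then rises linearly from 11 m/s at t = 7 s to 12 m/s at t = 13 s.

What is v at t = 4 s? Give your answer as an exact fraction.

On 0–6 s the graph is linear from -10 to 3 m/s: v(4) = -10 + (3 − -10)·(4 − 0)/(6 − 0) = -4/3 m/s.

-4/3 m/s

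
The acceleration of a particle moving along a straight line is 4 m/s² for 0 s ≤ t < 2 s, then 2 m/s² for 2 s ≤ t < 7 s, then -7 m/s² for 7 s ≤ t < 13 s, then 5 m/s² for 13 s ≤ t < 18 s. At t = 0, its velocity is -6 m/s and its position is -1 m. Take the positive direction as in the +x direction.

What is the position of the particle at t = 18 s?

On each constant-a segment, Δv = aΔt and Δx = v₀Δt + ½aΔt²; chain segment to segment.
0–2 s: v starts -6 m/s; Δx = -6·2 + ½·4·2² = -4 m; v ends 2 m/s.
2–7 s: v starts 2 m/s; Δx = 2·5 + ½·2·5² = 35 m; v ends 12 m/s.
7–13 s: v starts 12 m/s; Δx = 12·6 + ½·-7·6² = -54 m; v ends -30 m/s.
13–18 s: v starts -30 m/s; Δx = -30·5 + ½·5·5² = -87.5 m; v ends -5 m/s.
x(18) = -1 + Σ Δx = -111.5 m.

-111.5 m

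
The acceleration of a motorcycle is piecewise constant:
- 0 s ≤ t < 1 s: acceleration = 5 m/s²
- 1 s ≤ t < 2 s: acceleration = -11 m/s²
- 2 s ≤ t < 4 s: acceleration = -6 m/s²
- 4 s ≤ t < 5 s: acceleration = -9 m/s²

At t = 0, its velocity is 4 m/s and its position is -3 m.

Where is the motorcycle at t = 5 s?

On each constant-a segment, Δv = aΔt and Δx = v₀Δt + ½aΔt²; chain segment to segment.
0–1 s: v starts 4 m/s; Δx = 4·1 + ½·5·1² = 6.5 m; v ends 9 m/s.
1–2 s: v starts 9 m/s; Δx = 9·1 + ½·-11·1² = 3.5 m; v ends -2 m/s.
2–4 s: v starts -2 m/s; Δx = -2·2 + ½·-6·2² = -16 m; v ends -14 m/s.
4–5 s: v starts -14 m/s; Δx = -14·1 + ½·-9·1² = -18.5 m; v ends -23 m/s.
x(5) = -3 + Σ Δx = -27.5 m.

-27.5 m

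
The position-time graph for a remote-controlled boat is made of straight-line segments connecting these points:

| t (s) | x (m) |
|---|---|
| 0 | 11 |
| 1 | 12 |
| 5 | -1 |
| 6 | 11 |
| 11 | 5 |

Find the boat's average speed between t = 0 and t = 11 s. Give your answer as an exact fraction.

Average speed = (total path length)/(elapsed time); on a piecewise-linear x-t graph the path length is Σ|Δx|.
0–1 s: |Δx| = |12 − 11| = 1 m
1–5 s: |Δx| = |-1 − 12| = 13 m
5–6 s: |Δx| = |11 − -1| = 12 m
6–11 s: |Δx| = |5 − 11| = 6 m
Total path = 32 m; average speed = 32/11 = 32/11 m/s.

32/11 m/s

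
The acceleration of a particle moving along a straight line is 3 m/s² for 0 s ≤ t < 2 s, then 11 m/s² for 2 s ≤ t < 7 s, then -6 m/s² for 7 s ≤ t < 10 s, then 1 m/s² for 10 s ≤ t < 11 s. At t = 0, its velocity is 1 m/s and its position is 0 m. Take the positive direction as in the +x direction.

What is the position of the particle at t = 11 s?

On each constant-a segment, Δv = aΔt and Δx = v₀Δt + ½aΔt²; chain segment to segment.
0–2 s: v starts 1 m/s; Δx = 1·2 + ½·3·2² = 8 m; v ends 7 m/s.
2–7 s: v starts 7 m/s; Δx = 7·5 + ½·11·5² = 172.5 m; v ends 62 m/s.
7–10 s: v starts 62 m/s; Δx = 62·3 + ½·-6·3² = 159 m; v ends 44 m/s.
10–11 s: v starts 44 m/s; Δx = 44·1 + ½·1·1² = 44.5 m; v ends 45 m/s.
x(11) = 0 + Σ Δx = 384 m.

384 m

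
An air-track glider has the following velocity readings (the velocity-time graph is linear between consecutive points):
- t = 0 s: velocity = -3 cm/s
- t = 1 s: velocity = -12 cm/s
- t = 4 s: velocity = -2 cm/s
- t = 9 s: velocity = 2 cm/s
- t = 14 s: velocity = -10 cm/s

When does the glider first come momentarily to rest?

v changes sign on 4–9 s (from -2 to 2); the graph is linear there, so v = 0 at t = 4 + (2)·(9 − 4)/(2 − -2) = 6.5 s.

t = 6.5 s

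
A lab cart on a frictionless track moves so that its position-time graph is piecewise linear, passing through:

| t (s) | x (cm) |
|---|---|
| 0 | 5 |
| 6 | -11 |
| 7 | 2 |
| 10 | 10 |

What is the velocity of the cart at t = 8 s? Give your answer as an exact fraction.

8/3 cm/s

Velocity is the slope of the x-t graph on 7–10 s: (10 − 2)/(10 − 7) = 8/3 cm/s.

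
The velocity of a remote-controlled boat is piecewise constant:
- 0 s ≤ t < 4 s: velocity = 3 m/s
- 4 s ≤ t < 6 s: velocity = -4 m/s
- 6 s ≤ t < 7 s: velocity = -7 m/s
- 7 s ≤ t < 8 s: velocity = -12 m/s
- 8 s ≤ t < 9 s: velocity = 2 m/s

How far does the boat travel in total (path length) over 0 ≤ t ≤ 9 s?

41 m

Distance (not displacement) is the total path length: add the absolute areas under v-t.
0–4 s: |3| × 4 = 12 m
4–6 s: |-4| × 2 = 8 m
6–7 s: |-7| × 1 = 7 m
7–8 s: |-12| × 1 = 12 m
8–9 s: |2| × 1 = 2 m
Total distance = 41 m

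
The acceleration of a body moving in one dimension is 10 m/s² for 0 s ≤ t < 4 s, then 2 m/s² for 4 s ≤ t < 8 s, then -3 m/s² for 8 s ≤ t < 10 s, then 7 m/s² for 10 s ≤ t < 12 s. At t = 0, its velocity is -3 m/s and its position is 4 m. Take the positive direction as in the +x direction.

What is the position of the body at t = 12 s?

412 m

On each constant-a segment, Δv = aΔt and Δx = v₀Δt + ½aΔt²; chain segment to segment.
0–4 s: v starts -3 m/s; Δx = -3·4 + ½·10·4² = 68 m; v ends 37 m/s.
4–8 s: v starts 37 m/s; Δx = 37·4 + ½·2·4² = 164 m; v ends 45 m/s.
8–10 s: v starts 45 m/s; Δx = 45·2 + ½·-3·2² = 84 m; v ends 39 m/s.
10–12 s: v starts 39 m/s; Δx = 39·2 + ½·7·2² = 92 m; v ends 53 m/s.
x(12) = 4 + Σ Δx = 412 m.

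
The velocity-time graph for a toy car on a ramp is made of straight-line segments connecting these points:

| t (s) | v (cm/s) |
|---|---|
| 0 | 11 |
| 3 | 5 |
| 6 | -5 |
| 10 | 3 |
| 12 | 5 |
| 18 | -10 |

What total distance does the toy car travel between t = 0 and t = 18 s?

73 cm

Distance (not displacement) is the total path length: add the absolute areas under v-t.
0–3 s: |½(11 + 5)(3)| = 24 cm
3–6 s: v = 0 at t = 4.5 s; triangle areas 3.75 + 3.75 = 7.5 cm
6–10 s: v = 0 at t = 8.5 s; triangle areas 6.25 + 2.25 = 8.5 cm
10–12 s: |½(3 + 5)(2)| = 8 cm
12–18 s: v = 0 at t = 14 s; triangle areas 5 + 20 = 25 cm
Total distance = 73 cm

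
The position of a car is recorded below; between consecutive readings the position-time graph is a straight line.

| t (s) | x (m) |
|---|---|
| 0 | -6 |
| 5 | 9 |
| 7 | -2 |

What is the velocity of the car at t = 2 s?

3 m/s

Velocity is the slope of the x-t graph on 0–5 s: (9 − -6)/(5 − 0) = 3 m/s.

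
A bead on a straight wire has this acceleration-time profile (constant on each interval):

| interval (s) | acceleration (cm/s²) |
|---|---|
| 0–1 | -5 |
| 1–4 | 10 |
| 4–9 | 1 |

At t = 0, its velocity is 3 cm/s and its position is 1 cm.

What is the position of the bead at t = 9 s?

On each constant-a segment, Δv = aΔt and Δx = v₀Δt + ½aΔt²; chain segment to segment.
0–1 s: v starts 3 cm/s; Δx = 3·1 + ½·-5·1² = 0.5 cm; v ends -2 cm/s.
1–4 s: v starts -2 cm/s; Δx = -2·3 + ½·10·3² = 39 cm; v ends 28 cm/s.
4–9 s: v starts 28 cm/s; Δx = 28·5 + ½·1·5² = 152.5 cm; v ends 33 cm/s.
x(9) = 1 + Σ Δx = 193 cm.

193 cm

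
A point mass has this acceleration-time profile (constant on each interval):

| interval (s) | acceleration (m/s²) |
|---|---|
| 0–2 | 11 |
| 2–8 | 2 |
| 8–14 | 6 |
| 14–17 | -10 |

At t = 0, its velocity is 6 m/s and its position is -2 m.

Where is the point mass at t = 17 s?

On each constant-a segment, Δv = aΔt and Δx = v₀Δt + ½aΔt²; chain segment to segment.
0–2 s: v starts 6 m/s; Δx = 6·2 + ½·11·2² = 34 m; v ends 28 m/s.
2–8 s: v starts 28 m/s; Δx = 28·6 + ½·2·6² = 204 m; v ends 40 m/s.
8–14 s: v starts 40 m/s; Δx = 40·6 + ½·6·6² = 348 m; v ends 76 m/s.
14–17 s: v starts 76 m/s; Δx = 76·3 + ½·-10·3² = 183 m; v ends 46 m/s.
x(17) = -2 + Σ Δx = 767 m.

767 m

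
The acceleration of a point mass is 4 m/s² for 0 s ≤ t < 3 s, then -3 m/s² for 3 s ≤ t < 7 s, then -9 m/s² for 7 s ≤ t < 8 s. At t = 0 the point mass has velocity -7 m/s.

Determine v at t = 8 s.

-16 m/s

Δv equals the area under the a-t graph; then v = v₀ + Δv.
0–3 s: 4 × 3 = 12 m/s
3–7 s: -3 × 4 = -12 m/s
7–8 s: -9 × 1 = -9 m/s
Δv = -9 m/s, so v(8) = -7 + (-9) = -16 m/s.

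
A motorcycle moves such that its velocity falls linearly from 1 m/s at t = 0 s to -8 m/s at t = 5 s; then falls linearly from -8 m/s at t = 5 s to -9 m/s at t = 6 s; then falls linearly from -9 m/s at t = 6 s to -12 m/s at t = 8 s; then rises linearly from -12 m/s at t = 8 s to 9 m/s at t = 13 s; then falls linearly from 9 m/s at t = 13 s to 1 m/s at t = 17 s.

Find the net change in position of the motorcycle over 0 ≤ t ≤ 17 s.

Displacement is the signed area under the v-t curve.
0–5 s: ½(1 + -8)(5) = -17.5 m
5–6 s: ½(-8 + -9)(1) = -8.5 m
6–8 s: ½(-9 + -12)(2) = -21 m
8–13 s: ½(-12 + 9)(5) = -7.5 m
13–17 s: ½(9 + 1)(4) = 20 m
Net displacement = -34.5 m

-34.5 m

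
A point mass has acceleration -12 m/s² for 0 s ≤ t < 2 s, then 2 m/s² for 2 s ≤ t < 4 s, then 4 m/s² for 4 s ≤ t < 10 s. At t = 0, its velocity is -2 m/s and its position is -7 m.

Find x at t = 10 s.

On each constant-a segment, Δv = aΔt and Δx = v₀Δt + ½aΔt²; chain segment to segment.
0–2 s: v starts -2 m/s; Δx = -2·2 + ½·-12·2² = -28 m; v ends -26 m/s.
2–4 s: v starts -26 m/s; Δx = -26·2 + ½·2·2² = -48 m; v ends -22 m/s.
4–10 s: v starts -22 m/s; Δx = -22·6 + ½·4·6² = -60 m; v ends 2 m/s.
x(10) = -7 + Σ Δx = -143 m.

-143 m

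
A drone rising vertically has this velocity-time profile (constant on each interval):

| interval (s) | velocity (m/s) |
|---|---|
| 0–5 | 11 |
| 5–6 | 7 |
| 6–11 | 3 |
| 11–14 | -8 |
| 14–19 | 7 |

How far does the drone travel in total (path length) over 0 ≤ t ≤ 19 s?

Distance (not displacement) is the total path length: add the absolute areas under v-t.
0–5 s: |11| × 5 = 55 m
5–6 s: |7| × 1 = 7 m
6–11 s: |3| × 5 = 15 m
11–14 s: |-8| × 3 = 24 m
14–19 s: |7| × 5 = 35 m
Total distance = 136 m

136 m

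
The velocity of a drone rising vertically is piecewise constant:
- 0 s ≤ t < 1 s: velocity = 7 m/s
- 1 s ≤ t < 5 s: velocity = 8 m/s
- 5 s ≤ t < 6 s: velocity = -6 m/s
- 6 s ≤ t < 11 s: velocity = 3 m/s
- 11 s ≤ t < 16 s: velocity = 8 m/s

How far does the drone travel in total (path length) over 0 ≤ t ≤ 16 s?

100 m

Total distance travelled is ∫|v| dt — sum the magnitudes of each area piece.
0–1 s: |7| × 1 = 7 m
1–5 s: |8| × 4 = 32 m
5–6 s: |-6| × 1 = 6 m
6–11 s: |3| × 5 = 15 m
11–16 s: |8| × 5 = 40 m
Total distance = 100 m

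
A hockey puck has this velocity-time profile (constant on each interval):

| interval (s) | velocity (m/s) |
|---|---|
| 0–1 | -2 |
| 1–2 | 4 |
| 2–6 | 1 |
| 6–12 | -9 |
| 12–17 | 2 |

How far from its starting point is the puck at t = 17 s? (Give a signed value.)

-38 m

Net displacement equals the area under the velocity-time graph (areas below the axis count negative).
0–1 s: -2 × 1 = -2 m
1–2 s: 4 × 1 = 4 m
2–6 s: 1 × 4 = 4 m
6–12 s: -9 × 6 = -54 m
12–17 s: 2 × 5 = 10 m
Net displacement = -38 m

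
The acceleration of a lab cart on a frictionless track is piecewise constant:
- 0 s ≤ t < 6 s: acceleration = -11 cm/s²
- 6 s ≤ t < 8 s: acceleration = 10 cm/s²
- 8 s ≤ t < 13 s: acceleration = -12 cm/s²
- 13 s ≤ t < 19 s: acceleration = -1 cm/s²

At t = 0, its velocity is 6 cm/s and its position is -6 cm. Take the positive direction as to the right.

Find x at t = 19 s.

-1236 cm

On each constant-a segment, Δv = aΔt and Δx = v₀Δt + ½aΔt²; chain segment to segment.
0–6 s: v starts 6 cm/s; Δx = 6·6 + ½·-11·6² = -162 cm; v ends -60 cm/s.
6–8 s: v starts -60 cm/s; Δx = -60·2 + ½·10·2² = -100 cm; v ends -40 cm/s.
8–13 s: v starts -40 cm/s; Δx = -40·5 + ½·-12·5² = -350 cm; v ends -100 cm/s.
13–19 s: v starts -100 cm/s; Δx = -100·6 + ½·-1·6² = -618 cm; v ends -106 cm/s.
x(19) = -6 + Σ Δx = -1236 cm.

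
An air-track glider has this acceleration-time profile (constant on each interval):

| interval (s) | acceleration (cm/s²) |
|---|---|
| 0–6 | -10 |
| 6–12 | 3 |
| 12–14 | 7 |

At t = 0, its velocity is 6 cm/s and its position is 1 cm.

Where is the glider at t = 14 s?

-471 cm

On each constant-a segment, Δv = aΔt and Δx = v₀Δt + ½aΔt²; chain segment to segment.
0–6 s: v starts 6 cm/s; Δx = 6·6 + ½·-10·6² = -144 cm; v ends -54 cm/s.
6–12 s: v starts -54 cm/s; Δx = -54·6 + ½·3·6² = -270 cm; v ends -36 cm/s.
12–14 s: v starts -36 cm/s; Δx = -36·2 + ½·7·2² = -58 cm; v ends -22 cm/s.
x(14) = 1 + Σ Δx = -471 cm.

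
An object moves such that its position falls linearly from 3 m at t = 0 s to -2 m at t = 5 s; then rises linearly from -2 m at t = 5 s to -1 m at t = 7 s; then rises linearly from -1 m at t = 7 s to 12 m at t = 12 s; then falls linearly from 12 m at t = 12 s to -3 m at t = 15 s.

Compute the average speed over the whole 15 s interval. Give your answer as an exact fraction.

Average speed = (total path length)/(elapsed time); on a piecewise-linear x-t graph the path length is Σ|Δx|.
0–5 s: |Δx| = |-2 − 3| = 5 m
5–7 s: |Δx| = |-1 − -2| = 1 m
7–12 s: |Δx| = |12 − -1| = 13 m
12–15 s: |Δx| = |-3 − 12| = 15 m
Total path = 34 m; average speed = 34/15 = 34/15 m/s.

34/15 m/s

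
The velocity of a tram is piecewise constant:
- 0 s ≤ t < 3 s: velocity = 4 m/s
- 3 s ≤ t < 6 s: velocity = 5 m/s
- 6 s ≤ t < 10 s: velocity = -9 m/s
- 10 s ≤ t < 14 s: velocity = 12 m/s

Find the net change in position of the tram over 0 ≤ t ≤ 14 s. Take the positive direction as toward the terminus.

39 m

Net displacement equals the area under the velocity-time graph (areas below the axis count negative).
0–3 s: 4 × 3 = 12 m
3–6 s: 5 × 3 = 15 m
6–10 s: -9 × 4 = -36 m
10–14 s: 12 × 4 = 48 m
Net displacement = 39 m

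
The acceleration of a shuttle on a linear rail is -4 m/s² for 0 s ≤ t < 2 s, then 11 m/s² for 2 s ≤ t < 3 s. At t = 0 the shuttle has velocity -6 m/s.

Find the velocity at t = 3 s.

Δv equals the area under the a-t graph; then v = v₀ + Δv.
0–2 s: -4 × 2 = -8 m/s
2–3 s: 11 × 1 = 11 m/s
Δv = 3 m/s, so v(3) = -6 + (3) = -3 m/s.

-3 m/s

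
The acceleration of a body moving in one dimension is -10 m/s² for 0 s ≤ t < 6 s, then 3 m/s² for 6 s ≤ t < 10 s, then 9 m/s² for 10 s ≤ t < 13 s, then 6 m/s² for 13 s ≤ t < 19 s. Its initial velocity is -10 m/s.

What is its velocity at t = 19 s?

Δv equals the area under the a-t graph; then v = v₀ + Δv.
0–6 s: -10 × 6 = -60 m/s
6–10 s: 3 × 4 = 12 m/s
10–13 s: 9 × 3 = 27 m/s
13–19 s: 6 × 6 = 36 m/s
Δv = 15 m/s, so v(19) = -10 + (15) = 5 m/s.

5 m/s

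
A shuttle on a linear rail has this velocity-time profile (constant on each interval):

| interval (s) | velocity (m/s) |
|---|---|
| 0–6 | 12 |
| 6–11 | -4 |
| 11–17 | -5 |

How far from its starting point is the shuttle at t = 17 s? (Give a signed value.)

22 m

Net displacement equals the area under the velocity-time graph (areas below the axis count negative).
0–6 s: 12 × 6 = 72 m
6–11 s: -4 × 5 = -20 m
11–17 s: -5 × 6 = -30 m
Net displacement = 22 m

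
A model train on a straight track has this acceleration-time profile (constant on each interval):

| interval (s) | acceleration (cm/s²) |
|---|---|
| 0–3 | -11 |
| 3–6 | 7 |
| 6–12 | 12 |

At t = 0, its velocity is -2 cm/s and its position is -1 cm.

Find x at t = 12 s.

On each constant-a segment, Δv = aΔt and Δx = v₀Δt + ½aΔt²; chain segment to segment.
0–3 s: v starts -2 cm/s; Δx = -2·3 + ½·-11·3² = -55.5 cm; v ends -35 cm/s.
3–6 s: v starts -35 cm/s; Δx = -35·3 + ½·7·3² = -73.5 cm; v ends -14 cm/s.
6–12 s: v starts -14 cm/s; Δx = -14·6 + ½·12·6² = 132 cm; v ends 58 cm/s.
x(12) = -1 + Σ Δx = 2 cm.

2 cm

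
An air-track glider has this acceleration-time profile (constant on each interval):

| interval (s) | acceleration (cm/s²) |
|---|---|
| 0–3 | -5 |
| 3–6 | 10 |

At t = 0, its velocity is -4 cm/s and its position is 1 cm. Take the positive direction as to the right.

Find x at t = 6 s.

On each constant-a segment, Δv = aΔt and Δx = v₀Δt + ½aΔt²; chain segment to segment.
0–3 s: v starts -4 cm/s; Δx = -4·3 + ½·-5·3² = -34.5 cm; v ends -19 cm/s.
3–6 s: v starts -19 cm/s; Δx = -19·3 + ½·10·3² = -12 cm; v ends 11 cm/s.
x(6) = 1 + Σ Δx = -45.5 cm.

-45.5 cm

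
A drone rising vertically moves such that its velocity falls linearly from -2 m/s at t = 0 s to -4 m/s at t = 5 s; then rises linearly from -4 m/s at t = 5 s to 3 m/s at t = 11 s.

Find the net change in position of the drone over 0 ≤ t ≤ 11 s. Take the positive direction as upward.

Displacement is the signed area under the v-t curve.
0–5 s: ½(-2 + -4)(5) = -15 m
5–11 s: ½(-4 + 3)(6) = -3 m
Net displacement = -18 m

-18 m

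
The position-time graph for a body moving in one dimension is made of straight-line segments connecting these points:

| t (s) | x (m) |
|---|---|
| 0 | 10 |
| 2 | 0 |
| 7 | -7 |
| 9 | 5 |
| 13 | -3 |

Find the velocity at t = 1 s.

-5 m/s

Velocity is the slope of the x-t graph on 0–2 s: (0 − 10)/(2 − 0) = -5 m/s.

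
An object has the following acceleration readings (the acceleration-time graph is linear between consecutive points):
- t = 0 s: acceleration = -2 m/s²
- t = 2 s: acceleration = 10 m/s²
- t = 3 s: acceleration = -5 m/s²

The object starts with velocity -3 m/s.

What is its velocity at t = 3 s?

7.5 m/s

Δv equals the area under the a-t graph; then v = v₀ + Δv.
0–2 s: ½(-2 + 10)(2) = 8 m/s
2–3 s: ½(10 + -5)(1) = 2.5 m/s
Δv = 10.5 m/s, so v(3) = -3 + (10.5) = 7.5 m/s.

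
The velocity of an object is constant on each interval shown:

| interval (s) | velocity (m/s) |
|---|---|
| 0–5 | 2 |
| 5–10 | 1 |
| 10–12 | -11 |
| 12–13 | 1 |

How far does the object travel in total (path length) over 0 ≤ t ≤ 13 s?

Total distance travelled is ∫|v| dt — sum the magnitudes of each area piece.
0–5 s: |2| × 5 = 10 m
5–10 s: |1| × 5 = 5 m
10–12 s: |-11| × 2 = 22 m
12–13 s: |1| × 1 = 1 m
Total distance = 38 m

38 m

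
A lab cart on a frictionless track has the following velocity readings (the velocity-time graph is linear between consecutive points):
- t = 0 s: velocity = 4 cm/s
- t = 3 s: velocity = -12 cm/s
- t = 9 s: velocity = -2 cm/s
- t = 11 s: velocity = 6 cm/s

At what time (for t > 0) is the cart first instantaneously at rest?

t = 0.75 s

v changes sign on 0–3 s (from 4 to -12); the graph is linear there, so v = 0 at t = 0 + (-4)·(3 − 0)/(-12 − 4) = 0.75 s.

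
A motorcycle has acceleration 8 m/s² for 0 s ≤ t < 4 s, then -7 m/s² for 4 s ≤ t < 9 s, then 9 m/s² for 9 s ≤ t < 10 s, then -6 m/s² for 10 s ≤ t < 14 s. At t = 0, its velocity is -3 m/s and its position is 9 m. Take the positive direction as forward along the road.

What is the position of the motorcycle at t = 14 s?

81 m

On each constant-a segment, Δv = aΔt and Δx = v₀Δt + ½aΔt²; chain segment to segment.
0–4 s: v starts -3 m/s; Δx = -3·4 + ½·8·4² = 52 m; v ends 29 m/s.
4–9 s: v starts 29 m/s; Δx = 29·5 + ½·-7·5² = 57.5 m; v ends -6 m/s.
9–10 s: v starts -6 m/s; Δx = -6·1 + ½·9·1² = -1.5 m; v ends 3 m/s.
10–14 s: v starts 3 m/s; Δx = 3·4 + ½·-6·4² = -36 m; v ends -21 m/s.
x(14) = 9 + Σ Δx = 81 m.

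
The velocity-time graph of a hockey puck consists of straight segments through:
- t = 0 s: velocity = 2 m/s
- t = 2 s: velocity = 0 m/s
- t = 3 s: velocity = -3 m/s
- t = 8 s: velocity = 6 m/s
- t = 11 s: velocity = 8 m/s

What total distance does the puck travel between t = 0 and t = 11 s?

37 m

Distance (not displacement) is the total path length: add the absolute areas under v-t.
0–2 s: |½(2 + 0)(2)| = 2 m
2–3 s: |½(0 + -3)(1)| = 1.5 m
3–8 s: v = 0 at t = 14/3 s; triangle areas 2.5 + 10 = 12.5 m
8–11 s: |½(6 + 8)(3)| = 21 m
Total distance = 37 m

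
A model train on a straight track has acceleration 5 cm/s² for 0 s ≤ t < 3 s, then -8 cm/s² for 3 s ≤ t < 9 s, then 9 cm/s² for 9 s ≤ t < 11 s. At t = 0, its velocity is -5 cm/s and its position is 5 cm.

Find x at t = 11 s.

-129.5 cm

On each constant-a segment, Δv = aΔt and Δx = v₀Δt + ½aΔt²; chain segment to segment.
0–3 s: v starts -5 cm/s; Δx = -5·3 + ½·5·3² = 7.5 cm; v ends 10 cm/s.
3–9 s: v starts 10 cm/s; Δx = 10·6 + ½·-8·6² = -84 cm; v ends -38 cm/s.
9–11 s: v starts -38 cm/s; Δx = -38·2 + ½·9·2² = -58 cm; v ends -20 cm/s.
x(11) = 5 + Σ Δx = -129.5 cm.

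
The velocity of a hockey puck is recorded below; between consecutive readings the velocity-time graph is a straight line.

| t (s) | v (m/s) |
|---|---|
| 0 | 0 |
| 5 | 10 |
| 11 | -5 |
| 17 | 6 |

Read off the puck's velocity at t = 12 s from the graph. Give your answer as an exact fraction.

On 11–17 s the graph is linear from -5 to 6 m/s: v(12) = -5 + (6 − -5)·(12 − 11)/(17 − 11) = -19/6 m/s.

-19/6 m/s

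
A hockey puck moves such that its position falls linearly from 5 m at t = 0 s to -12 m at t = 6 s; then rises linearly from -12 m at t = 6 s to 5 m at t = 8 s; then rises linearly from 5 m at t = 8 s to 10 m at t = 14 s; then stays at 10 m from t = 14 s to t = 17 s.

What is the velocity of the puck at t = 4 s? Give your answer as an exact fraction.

-17/6 m/s

Velocity is the slope of the x-t graph on 0–6 s: (-12 − 5)/(6 − 0) = -17/6 m/s.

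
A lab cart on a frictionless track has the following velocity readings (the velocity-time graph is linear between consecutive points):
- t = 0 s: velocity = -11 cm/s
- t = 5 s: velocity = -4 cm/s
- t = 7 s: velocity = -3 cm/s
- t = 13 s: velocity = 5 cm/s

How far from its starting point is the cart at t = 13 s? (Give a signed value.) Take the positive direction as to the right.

-38.5 cm

Net displacement equals the area under the velocity-time graph (areas below the axis count negative).
0–5 s: ½(-11 + -4)(5) = -37.5 cm
5–7 s: ½(-4 + -3)(2) = -7 cm
7–13 s: ½(-3 + 5)(6) = 6 cm
Net displacement = -38.5 cm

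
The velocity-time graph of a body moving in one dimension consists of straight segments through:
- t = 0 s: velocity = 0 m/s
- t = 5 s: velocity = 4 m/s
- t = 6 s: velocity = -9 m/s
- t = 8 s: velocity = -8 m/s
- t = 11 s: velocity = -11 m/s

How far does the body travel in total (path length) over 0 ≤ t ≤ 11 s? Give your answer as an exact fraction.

Total distance travelled is ∫|v| dt — sum the magnitudes of each area piece.
0–5 s: |½(0 + 4)(5)| = 10 m
5–6 s: v = 0 at t = 69/13 s; triangle areas 8/13 + 81/26 = 97/26 m
6–8 s: |½(-9 + -8)(2)| = 17 m
8–11 s: |½(-8 + -11)(3)| = 28.5 m
Total distance = 770/13 m

770/13 m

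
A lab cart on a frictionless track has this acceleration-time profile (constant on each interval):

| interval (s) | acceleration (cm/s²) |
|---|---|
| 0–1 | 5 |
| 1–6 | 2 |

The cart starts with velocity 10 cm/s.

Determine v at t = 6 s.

Δv equals the area under the a-t graph; then v = v₀ + Δv.
0–1 s: 5 × 1 = 5 cm/s
1–6 s: 2 × 5 = 10 cm/s
Δv = 15 cm/s, so v(6) = 10 + (15) = 25 cm/s.

25 cm/s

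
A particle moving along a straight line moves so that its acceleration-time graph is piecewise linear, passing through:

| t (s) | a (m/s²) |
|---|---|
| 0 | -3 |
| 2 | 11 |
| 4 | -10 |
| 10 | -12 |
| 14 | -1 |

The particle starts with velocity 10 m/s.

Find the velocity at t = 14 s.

Δv equals the area under the a-t graph; then v = v₀ + Δv.
0–2 s: ½(-3 + 11)(2) = 8 m/s
2–4 s: ½(11 + -10)(2) = 1 m/s
4–10 s: ½(-10 + -12)(6) = -66 m/s
10–14 s: ½(-12 + -1)(4) = -26 m/s
Δv = -83 m/s, so v(14) = 10 + (-83) = -73 m/s.

-73 m/s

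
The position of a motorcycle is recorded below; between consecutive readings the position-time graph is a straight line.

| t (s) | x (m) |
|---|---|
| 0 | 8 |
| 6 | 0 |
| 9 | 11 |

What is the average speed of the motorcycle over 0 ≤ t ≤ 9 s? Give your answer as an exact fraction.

19/9 m/s

Average speed = (total path length)/(elapsed time); on a piecewise-linear x-t graph the path length is Σ|Δx|.
0–6 s: |Δx| = |0 − 8| = 8 m
6–9 s: |Δx| = |11 − 0| = 11 m
Total path = 19 m; average speed = 19/9 = 19/9 m/s.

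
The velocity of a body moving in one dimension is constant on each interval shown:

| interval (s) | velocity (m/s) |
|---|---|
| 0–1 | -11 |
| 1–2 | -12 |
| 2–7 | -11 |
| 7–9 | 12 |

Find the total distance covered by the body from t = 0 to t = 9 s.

102 m

Total distance travelled is ∫|v| dt — sum the magnitudes of each area piece.
0–1 s: |-11| × 1 = 11 m
1–2 s: |-12| × 1 = 12 m
2–7 s: |-11| × 5 = 55 m
7–9 s: |12| × 2 = 24 m
Total distance = 102 m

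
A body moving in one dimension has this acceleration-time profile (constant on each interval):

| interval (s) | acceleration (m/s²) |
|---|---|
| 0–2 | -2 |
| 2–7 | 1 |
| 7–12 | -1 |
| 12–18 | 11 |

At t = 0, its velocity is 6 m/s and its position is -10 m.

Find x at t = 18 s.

On each constant-a segment, Δv = aΔt and Δx = v₀Δt + ½aΔt²; chain segment to segment.
0–2 s: v starts 6 m/s; Δx = 6·2 + ½·-2·2² = 8 m; v ends 2 m/s.
2–7 s: v starts 2 m/s; Δx = 2·5 + ½·1·5² = 22.5 m; v ends 7 m/s.
7–12 s: v starts 7 m/s; Δx = 7·5 + ½·-1·5² = 22.5 m; v ends 2 m/s.
12–18 s: v starts 2 m/s; Δx = 2·6 + ½·11·6² = 210 m; v ends 68 m/s.
x(18) = -10 + Σ Δx = 253 m.

253 m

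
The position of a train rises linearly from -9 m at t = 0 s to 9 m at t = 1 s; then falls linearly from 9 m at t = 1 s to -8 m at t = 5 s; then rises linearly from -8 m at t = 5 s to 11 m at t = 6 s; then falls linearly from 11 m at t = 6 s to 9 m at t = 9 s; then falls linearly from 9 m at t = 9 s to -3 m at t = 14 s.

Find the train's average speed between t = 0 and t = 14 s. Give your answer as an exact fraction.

Average speed = (total path length)/(elapsed time); on a piecewise-linear x-t graph the path length is Σ|Δx|.
0–1 s: |Δx| = |9 − -9| = 18 m
1–5 s: |Δx| = |-8 − 9| = 17 m
5–6 s: |Δx| = |11 − -8| = 19 m
6–9 s: |Δx| = |9 − 11| = 2 m
9–14 s: |Δx| = |-3 − 9| = 12 m
Total path = 68 m; average speed = 68/14 = 34/7 m/s.

34/7 m/s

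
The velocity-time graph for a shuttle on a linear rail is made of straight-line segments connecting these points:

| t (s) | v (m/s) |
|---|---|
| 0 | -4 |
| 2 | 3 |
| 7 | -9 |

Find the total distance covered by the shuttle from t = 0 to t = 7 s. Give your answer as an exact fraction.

625/28 m

Distance (not displacement) is the total path length: add the absolute areas under v-t.
0–2 s: v = 0 at t = 8/7 s; triangle areas 16/7 + 9/7 = 25/7 m
2–7 s: v = 0 at t = 3.25 s; triangle areas 1.875 + 16.875 = 18.75 m
Total distance = 625/28 m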